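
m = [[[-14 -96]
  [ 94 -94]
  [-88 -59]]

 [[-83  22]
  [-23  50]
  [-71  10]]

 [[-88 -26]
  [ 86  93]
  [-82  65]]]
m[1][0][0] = -83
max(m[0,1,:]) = 94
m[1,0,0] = -83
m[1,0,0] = -83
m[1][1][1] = 50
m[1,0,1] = 22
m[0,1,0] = 94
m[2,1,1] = 93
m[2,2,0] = -82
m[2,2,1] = 65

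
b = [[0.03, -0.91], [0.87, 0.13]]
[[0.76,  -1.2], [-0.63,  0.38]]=b @[[-0.6, 0.24], [-0.85, 1.33]]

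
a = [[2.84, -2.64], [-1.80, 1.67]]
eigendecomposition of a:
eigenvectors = [[0.84,0.68], [-0.54,0.73]]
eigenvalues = [4.51, -0.0]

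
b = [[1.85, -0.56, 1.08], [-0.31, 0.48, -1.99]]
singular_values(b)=[2.76, 1.26]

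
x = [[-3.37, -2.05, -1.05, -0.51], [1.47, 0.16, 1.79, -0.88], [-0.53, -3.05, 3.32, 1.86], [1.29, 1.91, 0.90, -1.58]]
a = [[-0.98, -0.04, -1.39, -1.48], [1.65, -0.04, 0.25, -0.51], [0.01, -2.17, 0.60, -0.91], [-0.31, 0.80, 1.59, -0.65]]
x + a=[[-4.35,-2.09,-2.44,-1.99],[3.12,0.12,2.04,-1.39],[-0.52,-5.22,3.92,0.95],[0.98,2.71,2.49,-2.23]]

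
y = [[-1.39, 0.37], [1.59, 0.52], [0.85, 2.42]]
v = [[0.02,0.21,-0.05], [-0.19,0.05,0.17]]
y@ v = [[-0.1, -0.27, 0.13], [-0.07, 0.36, 0.01], [-0.44, 0.30, 0.37]]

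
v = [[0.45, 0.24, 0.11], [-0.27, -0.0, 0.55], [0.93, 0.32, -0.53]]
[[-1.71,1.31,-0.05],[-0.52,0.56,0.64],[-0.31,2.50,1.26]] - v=[[-2.16,1.07,-0.16], [-0.25,0.56,0.09], [-1.24,2.18,1.79]]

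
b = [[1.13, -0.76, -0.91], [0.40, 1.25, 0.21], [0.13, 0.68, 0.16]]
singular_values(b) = [1.83, 1.27, 0.0]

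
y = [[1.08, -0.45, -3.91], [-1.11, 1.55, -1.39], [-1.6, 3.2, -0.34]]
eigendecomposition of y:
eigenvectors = [[0.86+0.00j, -0.77+0.00j, -0.77-0.00j], [(-0.15+0j), (-0.49-0.13j), -0.49+0.13j], [(-0.49+0j), -0.26+0.29j, (-0.26-0.29j)]]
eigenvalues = [(3.4+0j), (-0.55+1.39j), (-0.55-1.39j)]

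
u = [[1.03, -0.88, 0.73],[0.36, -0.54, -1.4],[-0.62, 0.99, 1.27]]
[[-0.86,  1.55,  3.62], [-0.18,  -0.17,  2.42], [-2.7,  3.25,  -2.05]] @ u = [[-2.57,  3.5,  1.80], [-1.75,  2.65,  3.18], [-0.34,  -1.41,  -9.12]]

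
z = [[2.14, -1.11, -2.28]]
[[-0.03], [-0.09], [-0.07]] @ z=[[-0.06, 0.03, 0.07], [-0.19, 0.1, 0.21], [-0.15, 0.08, 0.16]]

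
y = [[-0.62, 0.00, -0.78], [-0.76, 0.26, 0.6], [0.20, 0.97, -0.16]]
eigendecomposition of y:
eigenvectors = [[(0.68+0j),(0.68-0j),-0.28+0.00j], [0.16+0.43j,0.16-0.43j,(0.76+0j)], [0.12-0.56j,0.12+0.56j,0.59+0.00j]]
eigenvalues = [(-0.76+0.65j), (-0.76-0.65j), (1+0j)]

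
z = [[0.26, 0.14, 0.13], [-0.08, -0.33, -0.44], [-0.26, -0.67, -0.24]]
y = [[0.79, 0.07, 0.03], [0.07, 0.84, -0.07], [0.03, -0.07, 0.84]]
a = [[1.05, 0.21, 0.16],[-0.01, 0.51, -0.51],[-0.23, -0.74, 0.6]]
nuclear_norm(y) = 2.47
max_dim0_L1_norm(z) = 1.14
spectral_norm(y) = 0.92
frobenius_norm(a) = 1.63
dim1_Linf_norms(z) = [0.26, 0.44, 0.67]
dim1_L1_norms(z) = [0.53, 0.85, 1.17]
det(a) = -0.03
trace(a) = 2.16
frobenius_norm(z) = 0.99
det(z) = -0.05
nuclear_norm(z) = 1.39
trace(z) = -0.31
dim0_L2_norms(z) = [0.38, 0.76, 0.52]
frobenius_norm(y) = 1.43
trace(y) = 2.47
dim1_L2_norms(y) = [0.79, 0.85, 0.84]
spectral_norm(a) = 1.27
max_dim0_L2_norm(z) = 0.76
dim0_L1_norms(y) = [0.89, 0.98, 0.94]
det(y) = 0.55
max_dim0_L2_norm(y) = 0.85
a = z + y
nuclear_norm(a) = 2.31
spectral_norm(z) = 0.94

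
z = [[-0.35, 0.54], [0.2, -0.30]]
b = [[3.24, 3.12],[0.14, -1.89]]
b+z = [[2.89,3.66], [0.34,-2.19]]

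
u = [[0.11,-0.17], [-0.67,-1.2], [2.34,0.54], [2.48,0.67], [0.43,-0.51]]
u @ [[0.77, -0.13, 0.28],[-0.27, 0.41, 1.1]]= [[0.13, -0.08, -0.16],[-0.19, -0.4, -1.51],[1.66, -0.08, 1.25],[1.73, -0.05, 1.43],[0.47, -0.26, -0.44]]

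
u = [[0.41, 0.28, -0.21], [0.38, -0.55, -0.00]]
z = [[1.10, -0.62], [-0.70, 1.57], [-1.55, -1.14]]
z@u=[[0.22,  0.65,  -0.23], [0.31,  -1.06,  0.15], [-1.07,  0.19,  0.33]]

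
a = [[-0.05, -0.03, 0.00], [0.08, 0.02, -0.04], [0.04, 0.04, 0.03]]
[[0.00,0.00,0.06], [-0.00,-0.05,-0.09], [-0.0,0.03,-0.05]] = a@[[-0.16, -0.29, -0.91],[0.21, 0.34, -0.39],[-0.18, 0.77, 0.13]]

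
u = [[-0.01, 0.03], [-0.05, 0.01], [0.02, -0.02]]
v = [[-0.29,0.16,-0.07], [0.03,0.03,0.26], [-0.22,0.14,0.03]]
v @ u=[[-0.01,  -0.01], [0.0,  -0.00], [-0.0,  -0.01]]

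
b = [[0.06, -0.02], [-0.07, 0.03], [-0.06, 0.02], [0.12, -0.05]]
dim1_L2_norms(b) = [0.06, 0.08, 0.06, 0.13]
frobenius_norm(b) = 0.18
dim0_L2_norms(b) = [0.16, 0.06]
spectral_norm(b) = 0.18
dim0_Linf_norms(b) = [0.12, 0.05]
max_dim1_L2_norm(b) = 0.13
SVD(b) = [[-0.36,-0.6], [0.43,-0.35], [0.36,0.6], [-0.74,0.38]] @ diag([0.17511641801124297, 0.0058515077468645595]) @ [[-0.93,  0.37], [-0.37,  -0.93]]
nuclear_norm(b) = 0.18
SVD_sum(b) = [[0.06, -0.02],[-0.07, 0.03],[-0.06, 0.02],[0.12, -0.05]] + [[0.00, 0.0], [0.0, 0.00], [-0.0, -0.00], [-0.0, -0.0]]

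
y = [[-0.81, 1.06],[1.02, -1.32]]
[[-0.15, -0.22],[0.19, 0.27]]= y@ [[0.29, 0.02], [0.08, -0.19]]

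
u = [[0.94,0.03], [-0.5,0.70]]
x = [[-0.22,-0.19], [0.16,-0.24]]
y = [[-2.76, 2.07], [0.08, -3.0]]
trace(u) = 1.64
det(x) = 0.08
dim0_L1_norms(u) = [1.44, 0.73]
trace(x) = -0.46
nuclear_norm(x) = 0.58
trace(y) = -5.76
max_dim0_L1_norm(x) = 0.43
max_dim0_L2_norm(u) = 1.06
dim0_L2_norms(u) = [1.06, 0.7]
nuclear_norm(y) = 6.09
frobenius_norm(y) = 4.57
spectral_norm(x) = 0.31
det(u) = 0.67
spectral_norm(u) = 1.13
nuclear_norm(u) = 1.72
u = y @ x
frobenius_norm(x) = 0.41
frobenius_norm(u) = 1.27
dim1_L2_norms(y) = [3.45, 3.0]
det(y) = 8.11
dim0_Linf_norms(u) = [0.94, 0.7]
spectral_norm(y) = 4.13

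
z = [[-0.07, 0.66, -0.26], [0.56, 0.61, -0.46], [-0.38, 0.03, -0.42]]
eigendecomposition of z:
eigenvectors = [[(0.53+0j), (0.11-0.21j), 0.11+0.21j], [(0.84+0j), (0.32+0.14j), (0.32-0.14j)], [(-0.12+0j), 0.91+0.00j, 0.91-0.00j]]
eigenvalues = [(1.03+0j), (-0.46+0.09j), (-0.46-0.09j)]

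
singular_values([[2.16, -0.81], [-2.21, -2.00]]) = [3.27, 1.87]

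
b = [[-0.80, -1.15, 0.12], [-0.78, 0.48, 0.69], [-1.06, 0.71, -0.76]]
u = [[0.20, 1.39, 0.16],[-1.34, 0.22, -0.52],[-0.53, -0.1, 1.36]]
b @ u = [[1.32, -1.38, 0.63],[-1.16, -1.05, 0.56],[-0.76, -1.24, -1.57]]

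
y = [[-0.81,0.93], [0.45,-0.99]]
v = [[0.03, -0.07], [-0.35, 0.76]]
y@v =[[-0.35, 0.76],[0.36, -0.78]]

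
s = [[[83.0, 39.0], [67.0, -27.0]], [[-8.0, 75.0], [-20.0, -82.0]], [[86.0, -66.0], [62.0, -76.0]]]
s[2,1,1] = -76.0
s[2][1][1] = -76.0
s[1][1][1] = -82.0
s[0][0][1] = 39.0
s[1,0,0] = -8.0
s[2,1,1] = -76.0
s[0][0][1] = 39.0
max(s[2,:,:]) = 86.0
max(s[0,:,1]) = 39.0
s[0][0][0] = 83.0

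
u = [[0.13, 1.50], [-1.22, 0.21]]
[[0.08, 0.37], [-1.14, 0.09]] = u @ [[0.93, -0.03], [-0.03, 0.25]]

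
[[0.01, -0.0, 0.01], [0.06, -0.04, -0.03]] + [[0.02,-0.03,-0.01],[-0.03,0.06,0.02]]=[[0.03, -0.03, 0.0], [0.03, 0.02, -0.01]]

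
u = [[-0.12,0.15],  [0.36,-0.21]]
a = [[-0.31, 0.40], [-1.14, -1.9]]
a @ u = [[0.18, -0.13], [-0.55, 0.23]]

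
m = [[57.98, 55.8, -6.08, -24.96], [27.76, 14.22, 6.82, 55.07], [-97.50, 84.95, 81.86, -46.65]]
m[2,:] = [-97.5, 84.95, 81.86, -46.65]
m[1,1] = 14.22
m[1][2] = 6.82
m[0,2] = -6.08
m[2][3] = -46.65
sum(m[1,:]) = 103.87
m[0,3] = -24.96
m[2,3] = -46.65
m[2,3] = -46.65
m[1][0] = 27.76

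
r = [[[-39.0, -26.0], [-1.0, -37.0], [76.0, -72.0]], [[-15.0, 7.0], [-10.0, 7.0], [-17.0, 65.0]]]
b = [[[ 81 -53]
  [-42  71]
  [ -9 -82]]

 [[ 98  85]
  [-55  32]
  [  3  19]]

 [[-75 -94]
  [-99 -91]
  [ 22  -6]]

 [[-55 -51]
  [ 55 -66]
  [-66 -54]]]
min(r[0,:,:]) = -72.0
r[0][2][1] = -72.0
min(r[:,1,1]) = -37.0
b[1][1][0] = -55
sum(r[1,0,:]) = -8.0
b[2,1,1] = -91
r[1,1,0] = -10.0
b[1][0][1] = 85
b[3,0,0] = -55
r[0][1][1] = -37.0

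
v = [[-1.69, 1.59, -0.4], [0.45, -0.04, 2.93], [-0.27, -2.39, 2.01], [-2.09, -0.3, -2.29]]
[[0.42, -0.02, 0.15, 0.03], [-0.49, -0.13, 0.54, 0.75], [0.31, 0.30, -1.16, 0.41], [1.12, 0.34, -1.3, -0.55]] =v@[[-0.39,-0.11,0.4,-0.03], [-0.18,-0.14,0.55,0.05], [-0.11,-0.03,0.13,0.26]]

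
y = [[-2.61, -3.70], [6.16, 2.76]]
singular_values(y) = [7.88, 1.98]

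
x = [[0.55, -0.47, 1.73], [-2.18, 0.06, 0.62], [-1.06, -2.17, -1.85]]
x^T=[[0.55, -2.18, -1.06], [-0.47, 0.06, -2.17], [1.73, 0.62, -1.85]]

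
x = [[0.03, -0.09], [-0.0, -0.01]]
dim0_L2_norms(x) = [0.03, 0.09]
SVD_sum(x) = [[0.03, -0.09], [0.0, -0.01]] + [[0.0, 0.0], [-0.0, -0.00]]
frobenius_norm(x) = 0.10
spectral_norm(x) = 0.10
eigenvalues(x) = [0.03, -0.01]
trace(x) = 0.02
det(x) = -0.00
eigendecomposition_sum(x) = [[0.03, -0.07], [0.0, 0.00]] + [[-0.00, -0.02],[-0.00, -0.01]]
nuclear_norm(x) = 0.10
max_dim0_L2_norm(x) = 0.09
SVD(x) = [[1.0, -0.1], [0.10, 1.0]] @ diag([0.09534201129544496, 0.003146566722516087]) @ [[0.31,  -0.95],[-0.95,  -0.31]]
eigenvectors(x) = [[1.0,0.91], [0.0,0.41]]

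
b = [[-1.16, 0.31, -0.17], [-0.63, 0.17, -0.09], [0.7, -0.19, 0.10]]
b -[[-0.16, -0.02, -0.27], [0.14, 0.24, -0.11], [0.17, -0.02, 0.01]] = [[-1.00, 0.33, 0.1], [-0.77, -0.07, 0.02], [0.53, -0.17, 0.09]]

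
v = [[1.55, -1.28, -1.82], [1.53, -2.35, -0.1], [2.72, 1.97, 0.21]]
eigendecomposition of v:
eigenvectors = [[(0.08+0.6j), (0.08-0.6j), (0.02+0j)], [0.15+0.17j, 0.15-0.17j, (-0.8+0j)], [(0.77+0j), (0.77-0j), (0.6+0j)]]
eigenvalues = [(0.86+2.56j), (0.86-2.56j), (-2.31+0j)]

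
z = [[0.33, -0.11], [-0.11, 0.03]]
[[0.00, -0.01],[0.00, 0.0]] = z @ [[-0.00, 0.03], [-0.0, 0.16]]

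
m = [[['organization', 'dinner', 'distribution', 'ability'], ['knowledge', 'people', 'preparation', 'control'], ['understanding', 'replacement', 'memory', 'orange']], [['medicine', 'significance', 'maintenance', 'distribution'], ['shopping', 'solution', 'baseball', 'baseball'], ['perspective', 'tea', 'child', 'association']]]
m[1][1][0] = 'shopping'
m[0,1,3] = 'control'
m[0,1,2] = 'preparation'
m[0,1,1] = 'people'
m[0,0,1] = 'dinner'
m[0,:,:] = [['organization', 'dinner', 'distribution', 'ability'], ['knowledge', 'people', 'preparation', 'control'], ['understanding', 'replacement', 'memory', 'orange']]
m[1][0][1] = 'significance'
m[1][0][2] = 'maintenance'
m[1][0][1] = 'significance'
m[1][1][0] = 'shopping'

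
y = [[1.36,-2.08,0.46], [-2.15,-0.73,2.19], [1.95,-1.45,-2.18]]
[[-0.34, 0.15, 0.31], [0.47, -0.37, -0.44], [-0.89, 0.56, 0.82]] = y @ [[-0.03, 0.03, 0.03], [0.20, -0.09, -0.18], [0.25, -0.17, -0.23]]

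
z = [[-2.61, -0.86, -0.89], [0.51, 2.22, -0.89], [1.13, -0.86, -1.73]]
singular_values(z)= [3.16, 2.23, 2.09]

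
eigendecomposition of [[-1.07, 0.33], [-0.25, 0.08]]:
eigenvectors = [[-0.97,  -0.29], [-0.23,  -0.96]]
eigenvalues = [-0.99, 0.0]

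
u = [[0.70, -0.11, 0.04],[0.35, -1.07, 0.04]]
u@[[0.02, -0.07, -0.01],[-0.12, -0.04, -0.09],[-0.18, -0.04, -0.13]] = [[0.02,-0.05,-0.00], [0.13,0.02,0.09]]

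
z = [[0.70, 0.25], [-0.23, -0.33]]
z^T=[[0.70, -0.23], [0.25, -0.33]]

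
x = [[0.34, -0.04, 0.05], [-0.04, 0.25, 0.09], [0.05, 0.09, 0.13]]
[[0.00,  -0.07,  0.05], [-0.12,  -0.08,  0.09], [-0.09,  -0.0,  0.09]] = x@[[0.06, -0.35, 0.08], [-0.26, -0.56, 0.20], [-0.56, 0.49, 0.53]]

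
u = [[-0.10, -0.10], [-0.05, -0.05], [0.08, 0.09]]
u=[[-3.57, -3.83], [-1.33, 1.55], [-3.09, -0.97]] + [[3.47, 3.73], [1.28, -1.60], [3.17, 1.06]]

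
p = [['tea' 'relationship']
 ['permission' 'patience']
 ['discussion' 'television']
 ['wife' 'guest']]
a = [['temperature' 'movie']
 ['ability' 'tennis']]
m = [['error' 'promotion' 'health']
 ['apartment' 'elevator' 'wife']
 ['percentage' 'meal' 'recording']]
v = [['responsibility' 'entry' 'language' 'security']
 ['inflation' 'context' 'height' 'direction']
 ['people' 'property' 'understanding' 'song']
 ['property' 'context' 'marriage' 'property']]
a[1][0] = 'ability'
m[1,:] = ['apartment', 'elevator', 'wife']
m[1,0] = 'apartment'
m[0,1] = 'promotion'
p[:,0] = ['tea', 'permission', 'discussion', 'wife']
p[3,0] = 'wife'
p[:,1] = ['relationship', 'patience', 'television', 'guest']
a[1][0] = 'ability'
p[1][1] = 'patience'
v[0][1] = 'entry'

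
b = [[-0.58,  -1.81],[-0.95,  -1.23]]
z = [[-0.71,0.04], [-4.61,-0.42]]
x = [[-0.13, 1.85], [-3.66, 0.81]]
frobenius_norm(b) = 2.46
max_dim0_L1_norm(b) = 3.04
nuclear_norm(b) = 2.84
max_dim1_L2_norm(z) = 4.63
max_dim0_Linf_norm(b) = 1.81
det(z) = 0.48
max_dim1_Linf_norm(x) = 3.66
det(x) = 6.67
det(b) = -1.01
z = x + b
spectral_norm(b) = 2.42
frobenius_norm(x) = 4.18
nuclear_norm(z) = 4.79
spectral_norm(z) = 4.68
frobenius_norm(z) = 4.68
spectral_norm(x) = 3.80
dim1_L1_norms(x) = [1.98, 4.47]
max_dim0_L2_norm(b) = 2.19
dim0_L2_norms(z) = [4.66, 0.42]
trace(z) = -1.13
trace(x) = 0.68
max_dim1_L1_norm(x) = 4.47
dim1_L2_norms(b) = [1.9, 1.55]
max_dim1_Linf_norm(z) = 4.61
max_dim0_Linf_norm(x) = 3.66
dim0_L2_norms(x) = [3.66, 2.02]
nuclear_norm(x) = 5.55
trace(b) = -1.81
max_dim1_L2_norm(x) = 3.75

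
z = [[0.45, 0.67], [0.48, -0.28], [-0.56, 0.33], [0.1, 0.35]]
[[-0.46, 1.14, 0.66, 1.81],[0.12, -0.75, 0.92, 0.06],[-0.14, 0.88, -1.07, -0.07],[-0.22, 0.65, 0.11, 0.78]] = z @ [[-0.11, -0.41, 1.79, 1.23],  [-0.61, 1.98, -0.21, 1.88]]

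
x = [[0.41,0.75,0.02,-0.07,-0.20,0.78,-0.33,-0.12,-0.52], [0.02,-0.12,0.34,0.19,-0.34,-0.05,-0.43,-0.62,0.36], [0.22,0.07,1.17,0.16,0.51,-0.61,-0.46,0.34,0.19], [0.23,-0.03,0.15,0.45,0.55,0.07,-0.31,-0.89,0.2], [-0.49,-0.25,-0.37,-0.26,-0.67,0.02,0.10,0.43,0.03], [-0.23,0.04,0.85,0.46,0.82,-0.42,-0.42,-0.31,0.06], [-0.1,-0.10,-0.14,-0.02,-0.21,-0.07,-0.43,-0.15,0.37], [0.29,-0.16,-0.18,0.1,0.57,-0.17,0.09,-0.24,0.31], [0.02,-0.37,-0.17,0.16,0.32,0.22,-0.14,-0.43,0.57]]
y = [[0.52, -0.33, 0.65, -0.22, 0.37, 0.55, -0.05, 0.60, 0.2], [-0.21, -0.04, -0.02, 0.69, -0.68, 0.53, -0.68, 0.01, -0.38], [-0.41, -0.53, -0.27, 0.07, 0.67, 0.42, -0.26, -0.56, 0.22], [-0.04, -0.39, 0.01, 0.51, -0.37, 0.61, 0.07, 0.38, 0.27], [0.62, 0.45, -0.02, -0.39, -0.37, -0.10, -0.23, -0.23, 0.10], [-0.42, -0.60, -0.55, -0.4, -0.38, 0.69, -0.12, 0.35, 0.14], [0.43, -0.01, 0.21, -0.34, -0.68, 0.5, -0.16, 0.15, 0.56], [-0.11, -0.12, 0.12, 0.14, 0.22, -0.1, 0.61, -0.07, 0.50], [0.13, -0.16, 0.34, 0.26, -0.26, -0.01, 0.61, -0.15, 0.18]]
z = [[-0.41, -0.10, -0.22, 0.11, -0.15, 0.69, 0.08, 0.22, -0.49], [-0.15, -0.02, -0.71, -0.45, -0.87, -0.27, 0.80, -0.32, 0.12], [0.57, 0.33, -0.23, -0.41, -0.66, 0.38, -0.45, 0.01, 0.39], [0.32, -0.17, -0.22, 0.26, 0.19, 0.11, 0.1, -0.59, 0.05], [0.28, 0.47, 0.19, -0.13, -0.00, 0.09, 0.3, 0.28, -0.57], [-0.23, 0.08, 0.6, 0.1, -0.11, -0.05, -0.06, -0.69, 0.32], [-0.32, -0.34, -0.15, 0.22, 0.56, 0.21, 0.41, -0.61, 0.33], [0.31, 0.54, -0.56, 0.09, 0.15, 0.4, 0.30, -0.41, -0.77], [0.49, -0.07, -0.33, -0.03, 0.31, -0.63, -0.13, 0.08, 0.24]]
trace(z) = -0.21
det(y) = -0.02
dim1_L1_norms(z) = [2.47, 3.71, 3.43, 2.01, 2.31, 2.24, 3.15, 3.53, 2.31]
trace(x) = 0.72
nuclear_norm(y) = 8.73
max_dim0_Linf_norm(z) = 0.87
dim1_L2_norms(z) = [1.02, 1.52, 1.26, 0.81, 0.92, 1.01, 1.14, 1.32, 0.96]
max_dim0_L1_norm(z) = 3.28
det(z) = 0.00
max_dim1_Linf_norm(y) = 0.69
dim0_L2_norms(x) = [0.81, 0.91, 1.56, 0.76, 1.52, 1.12, 1.0, 1.36, 1.02]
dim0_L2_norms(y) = [1.12, 1.07, 0.99, 1.14, 1.43, 1.37, 1.17, 1.02, 0.97]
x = y @ z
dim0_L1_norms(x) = [2.01, 1.89, 3.39, 1.87, 4.19, 2.41, 2.71, 3.53, 2.61]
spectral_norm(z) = 1.71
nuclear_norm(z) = 8.69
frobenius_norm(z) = 3.38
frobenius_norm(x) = 3.46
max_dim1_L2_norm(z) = 1.52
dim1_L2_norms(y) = [1.3, 1.37, 1.26, 1.07, 1.0, 1.33, 1.19, 0.86, 0.85]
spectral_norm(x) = 2.37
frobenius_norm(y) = 3.46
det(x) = -0.00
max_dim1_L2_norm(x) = 1.56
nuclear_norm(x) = 7.88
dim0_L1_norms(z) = [3.08, 2.12, 3.21, 1.8, 3.0, 2.83, 2.63, 3.21, 3.28]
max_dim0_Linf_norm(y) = 0.69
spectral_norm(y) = 1.89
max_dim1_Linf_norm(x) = 1.17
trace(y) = 0.99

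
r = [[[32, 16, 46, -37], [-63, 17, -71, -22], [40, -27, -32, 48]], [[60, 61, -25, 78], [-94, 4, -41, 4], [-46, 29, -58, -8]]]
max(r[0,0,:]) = 46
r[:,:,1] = [[16, 17, -27], [61, 4, 29]]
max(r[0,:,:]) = 48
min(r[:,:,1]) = -27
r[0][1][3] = -22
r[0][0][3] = -37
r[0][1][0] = -63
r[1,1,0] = -94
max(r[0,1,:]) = 17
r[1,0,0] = 60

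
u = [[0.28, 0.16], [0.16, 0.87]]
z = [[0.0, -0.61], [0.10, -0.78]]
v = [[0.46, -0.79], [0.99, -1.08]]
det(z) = 0.06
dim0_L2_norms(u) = [0.32, 0.88]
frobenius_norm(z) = 1.00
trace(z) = -0.78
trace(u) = 1.15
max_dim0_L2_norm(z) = 0.99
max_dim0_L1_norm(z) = 1.39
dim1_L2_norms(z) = [0.61, 0.79]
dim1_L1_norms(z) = [0.61, 0.88]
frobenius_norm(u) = 0.94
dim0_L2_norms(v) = [1.09, 1.34]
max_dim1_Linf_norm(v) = 1.08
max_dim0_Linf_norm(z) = 0.78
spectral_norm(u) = 0.91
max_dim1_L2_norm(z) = 0.79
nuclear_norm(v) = 1.88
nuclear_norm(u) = 1.15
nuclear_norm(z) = 1.05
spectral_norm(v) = 1.72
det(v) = 0.29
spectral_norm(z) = 0.99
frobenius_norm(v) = 1.73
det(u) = 0.22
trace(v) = -0.62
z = v @ u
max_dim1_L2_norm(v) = 1.47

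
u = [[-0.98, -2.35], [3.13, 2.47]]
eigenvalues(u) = [(0.75+2.09j), (0.75-2.09j)]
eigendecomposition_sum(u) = [[(-0.49+1.35j), -1.18+0.42j], [1.56-0.56j, 1.23+0.74j]] + [[(-0.49-1.35j), -1.18-0.42j], [(1.56+0.56j), (1.23-0.74j)]]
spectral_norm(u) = 4.61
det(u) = 4.93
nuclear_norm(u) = 5.68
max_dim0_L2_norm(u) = 3.41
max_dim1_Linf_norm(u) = 3.13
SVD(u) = [[-0.52, 0.86], [0.86, 0.52]] @ diag([4.608013715495848, 1.0709386526791134]) @ [[0.69, 0.72], [0.72, -0.69]]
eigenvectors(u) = [[0.42-0.51j, (0.42+0.51j)], [-0.76+0.00j, (-0.76-0j)]]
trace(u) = 1.49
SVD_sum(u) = [[-1.64, -1.72], [2.73, 2.85]] + [[0.66, -0.63], [0.4, -0.38]]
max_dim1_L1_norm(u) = 5.6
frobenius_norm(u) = 4.73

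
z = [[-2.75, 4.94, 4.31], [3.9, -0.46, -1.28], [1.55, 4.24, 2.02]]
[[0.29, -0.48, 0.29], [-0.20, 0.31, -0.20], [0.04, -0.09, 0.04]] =z @ [[-0.04, 0.06, -0.04], [0.01, -0.02, 0.01], [0.03, -0.05, 0.03]]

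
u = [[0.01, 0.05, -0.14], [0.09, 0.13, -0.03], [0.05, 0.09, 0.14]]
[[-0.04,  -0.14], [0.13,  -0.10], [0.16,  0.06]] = u @ [[0.7, 0.04], [0.60, -0.6], [0.53, 0.82]]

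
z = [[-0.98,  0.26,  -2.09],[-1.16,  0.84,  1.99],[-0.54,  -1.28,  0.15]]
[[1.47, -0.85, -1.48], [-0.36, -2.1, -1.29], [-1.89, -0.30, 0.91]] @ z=[[0.34, 1.56, -4.99],[3.49, -0.21, -3.62],[1.71, -1.91, 3.49]]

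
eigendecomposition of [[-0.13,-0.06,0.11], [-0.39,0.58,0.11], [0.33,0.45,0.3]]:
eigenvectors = [[0.65, 0.23, 0.06], [0.38, -0.07, 0.62], [-0.66, 0.97, 0.78]]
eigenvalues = [-0.28, 0.35, 0.68]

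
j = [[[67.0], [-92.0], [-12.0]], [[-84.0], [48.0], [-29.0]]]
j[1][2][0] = -29.0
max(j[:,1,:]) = 48.0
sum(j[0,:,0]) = -37.0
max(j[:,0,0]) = 67.0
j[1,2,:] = [-29.0]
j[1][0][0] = -84.0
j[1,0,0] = -84.0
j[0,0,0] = 67.0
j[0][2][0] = -12.0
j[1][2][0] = -29.0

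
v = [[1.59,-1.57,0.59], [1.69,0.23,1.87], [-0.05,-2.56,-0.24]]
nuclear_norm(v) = 6.50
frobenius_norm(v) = 4.28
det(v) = 4.49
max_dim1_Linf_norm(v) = 2.56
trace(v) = 1.58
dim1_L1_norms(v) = [3.75, 3.79, 2.85]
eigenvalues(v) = [(0.66+0j), (0.46+2.57j), (0.46-2.57j)]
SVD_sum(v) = [[1.28, -1.72, 0.77], [0.79, -1.06, 0.48], [1.03, -1.37, 0.61]] + [[0.07,0.09,0.08], [1.06,1.33,1.21], [-0.91,-1.15,-1.04]] + [[0.23,0.06,-0.26],[-0.16,-0.04,0.18],[-0.17,-0.04,0.19]]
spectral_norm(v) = 3.24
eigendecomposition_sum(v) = [[(0.52+0j), -0.29+0.00j, -0.27+0.00j], [(0.14+0j), -0.08+0.00j, -0.07+0.00j], [-0.43+0.00j, 0.25-0.00j, (0.22-0j)]] + [[(0.54+0.19j), -0.64+0.70j, 0.43+0.46j], [(0.77-0.42j), (0.16+1.46j), 0.97-0.03j], [(0.19+0.83j), (-1.4-0.24j), -0.23+0.91j]] + [[(0.54-0.19j),(-0.64-0.7j),(0.43-0.46j)], [(0.77+0.42j),(0.16-1.46j),0.97+0.03j], [0.19-0.83j,(-1.4+0.24j),(-0.23-0.91j)]]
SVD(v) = [[-0.70, 0.05, 0.71], [-0.44, 0.76, -0.49], [-0.56, -0.65, -0.51]] @ diag([3.2400864927630026, 2.75869949121419, 0.5021121753048005]) @ [[-0.56, 0.75, -0.34], [0.51, 0.64, 0.58], [0.65, 0.16, -0.74]]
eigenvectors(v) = [[(0.75+0j),(0.28+0.32j),0.28-0.32j],[0.21+0.00j,(0.65+0j),0.65-0.00j],[(-0.63+0j),(-0.17+0.61j),-0.17-0.61j]]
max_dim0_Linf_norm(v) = 2.56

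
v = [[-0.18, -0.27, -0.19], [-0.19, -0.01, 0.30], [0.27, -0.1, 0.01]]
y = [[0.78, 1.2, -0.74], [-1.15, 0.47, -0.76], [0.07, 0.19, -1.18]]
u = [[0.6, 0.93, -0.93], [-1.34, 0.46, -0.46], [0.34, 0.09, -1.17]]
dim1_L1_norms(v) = [0.64, 0.5, 0.38]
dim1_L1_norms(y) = [2.72, 2.38, 1.44]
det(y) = -1.83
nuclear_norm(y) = 4.01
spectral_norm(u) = 1.79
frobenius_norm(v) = 0.59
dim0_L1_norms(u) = [2.28, 1.48, 2.56]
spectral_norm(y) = 1.91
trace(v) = -0.18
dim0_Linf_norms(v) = [0.27, 0.27, 0.3]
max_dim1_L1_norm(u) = 2.46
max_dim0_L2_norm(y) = 1.59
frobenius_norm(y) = 2.48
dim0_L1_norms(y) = [2.0, 1.86, 2.68]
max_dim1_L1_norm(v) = 0.64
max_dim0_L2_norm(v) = 0.38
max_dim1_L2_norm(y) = 1.61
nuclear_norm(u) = 3.90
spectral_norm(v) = 0.40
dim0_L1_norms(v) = [0.64, 0.38, 0.5]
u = v + y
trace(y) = 0.07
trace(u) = -0.11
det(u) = -1.64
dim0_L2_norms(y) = [1.39, 1.3, 1.59]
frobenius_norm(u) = 2.41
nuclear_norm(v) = 0.99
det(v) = -0.03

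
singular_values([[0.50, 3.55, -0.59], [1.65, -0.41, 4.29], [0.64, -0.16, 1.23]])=[4.92, 3.49, 0.15]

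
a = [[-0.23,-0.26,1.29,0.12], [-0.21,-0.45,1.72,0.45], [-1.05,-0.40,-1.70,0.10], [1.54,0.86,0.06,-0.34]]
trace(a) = -2.72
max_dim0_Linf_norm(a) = 1.72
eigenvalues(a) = [(-1.35+1.26j), (-1.35-1.26j), (-0.01+0.02j), (-0.01-0.02j)]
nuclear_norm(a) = 5.18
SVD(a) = [[0.42,-0.29,0.58,0.64], [0.58,-0.4,-0.71,0.08], [-0.68,-0.33,-0.3,0.58], [0.16,0.81,-0.27,0.50]] @ diag([2.8104538248858626, 2.1575116209077643, 0.21421917176202407, 0.001746505646022938]) @ [[0.27, 0.02, 0.96, 0.07], [0.8, 0.5, -0.21, -0.24], [-0.38, 0.26, 0.16, -0.87], [0.37, -0.83, -0.06, -0.42]]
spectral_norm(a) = 2.81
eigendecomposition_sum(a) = [[-0.06+0.49j, -0.13+0.23j, (0.69+0.43j), 0.10-0.08j], [(-0.21+0.61j), (-0.23+0.26j), (0.77+0.74j), (0.15-0.08j)], [(-0.53-0.33j), (-0.2-0.27j), -0.86+0.58j, (0.04+0.16j)], [(0.73-0.34j), 0.43-0.02j, -0.00-1.32j, -0.20-0.07j]] + [[-0.06-0.49j, (-0.13-0.23j), (0.69-0.43j), (0.1+0.08j)], [-0.21-0.61j, (-0.23-0.26j), 0.77-0.74j, 0.15+0.08j], [-0.53+0.33j, (-0.2+0.27j), -0.86-0.58j, (0.04-0.16j)], [0.73+0.34j, 0.43+0.02j, (-0+1.32j), -0.20+0.07j]] + [[-0.05-0.03j, -0.00-0.01j, -0.04-0.03j, (-0.04-0.02j)], [0.11+0.07j, 0.00+0.01j, (0.09+0.06j), (0.08+0.06j)], [0.01+0.00j, 0j, 0.01+0.00j, (0.01+0j)], [(0.04+0.04j), 0.00+0.01j, (0.03+0.04j), 0.03+0.03j]] + [[-0.05+0.03j, -0.00+0.01j, -0.04+0.03j, (-0.04+0.02j)], [0.11-0.07j, -0.01j, 0.09-0.06j, 0.08-0.06j], [(0.01-0j), -0j, 0.01-0.00j, (0.01-0j)], [0.04-0.04j, 0.00-0.01j, 0.03-0.04j, 0.03-0.03j]]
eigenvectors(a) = [[(0.2-0.32j), (0.2+0.32j), 0.39-0.03j, (0.39+0.03j)], [0.34-0.36j, (0.34+0.36j), -0.84+0.00j, (-0.84-0j)], [0.27+0.40j, (0.27-0.4j), (-0.07+0.01j), -0.07-0.01j], [(-0.62+0j), -0.62-0.00j, (-0.36-0.09j), (-0.36+0.09j)]]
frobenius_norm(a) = 3.55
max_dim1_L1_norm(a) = 3.25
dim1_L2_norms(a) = [1.34, 1.85, 2.04, 1.8]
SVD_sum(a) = [[0.31,0.02,1.14,0.08], [0.43,0.03,1.56,0.11], [-0.51,-0.03,-1.84,-0.13], [0.12,0.01,0.44,0.03]] + [[-0.50, -0.31, 0.13, 0.15],[-0.7, -0.44, 0.19, 0.21],[-0.57, -0.35, 0.15, 0.17],[1.4, 0.87, -0.37, -0.42]] + [[-0.05,0.03,0.02,-0.11], [0.06,-0.04,-0.02,0.13], [0.02,-0.02,-0.01,0.06], [0.02,-0.02,-0.01,0.05]] + [[0.0, -0.00, -0.0, -0.00], [0.00, -0.00, -0.0, -0.0], [0.0, -0.00, -0.00, -0.0], [0.00, -0.00, -0.00, -0.0]]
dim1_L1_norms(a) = [1.9, 2.83, 3.25, 2.8]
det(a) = 0.00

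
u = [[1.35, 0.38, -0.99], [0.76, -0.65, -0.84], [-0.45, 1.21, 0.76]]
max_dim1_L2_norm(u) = 1.72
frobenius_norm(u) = 2.63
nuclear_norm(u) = 3.59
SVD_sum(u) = [[0.95, -0.49, -0.94], [0.86, -0.44, -0.85], [-0.81, 0.42, 0.80]] + [[0.4,0.87,-0.05], [-0.10,-0.21,0.01], [0.36,0.79,-0.04]] + [[0.0, -0.0, 0.0], [-0.00, 0.00, -0.00], [-0.0, 0.00, -0.0]]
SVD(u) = [[-0.63, 0.73, -0.28], [-0.57, -0.18, 0.81], [0.54, 0.66, 0.52]] @ diag([2.2728646958895893, 1.3156663232715704, 0.0028635620806403265]) @ [[-0.67, 0.34, 0.66], [0.42, 0.91, -0.05], [-0.62, 0.24, -0.75]]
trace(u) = 1.46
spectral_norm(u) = 2.27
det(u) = 0.01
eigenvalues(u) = [(1.51+0j), (-0.02+0.07j), (-0.02-0.07j)]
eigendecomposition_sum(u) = [[1.69-0.00j, -0.59+0.00j, (-1.58+0j)], [(0.61-0j), (-0.21+0j), (-0.57+0j)], [-0.03+0.00j, 0.01+0.00j, 0.03-0.00j]] + [[-0.17-0.06j,(0.48+0.17j),(0.29+0.14j)], [0.08+0.01j,(-0.22-0.02j),-0.14-0.03j], [(-0.21-0.07j),0.60+0.19j,0.36+0.16j]] + [[(-0.17+0.06j), 0.48-0.17j, (0.29-0.14j)], [0.08-0.01j, -0.22+0.02j, (-0.14+0.03j)], [-0.21+0.07j, (0.6-0.19j), (0.36-0.16j)]]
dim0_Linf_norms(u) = [1.35, 1.21, 0.99]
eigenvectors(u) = [[(-0.94+0j), (-0.61-0.02j), (-0.61+0.02j)], [(-0.34+0j), 0.26-0.05j, 0.26+0.05j], [(0.02+0j), -0.75+0.00j, -0.75-0.00j]]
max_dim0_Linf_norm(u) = 1.35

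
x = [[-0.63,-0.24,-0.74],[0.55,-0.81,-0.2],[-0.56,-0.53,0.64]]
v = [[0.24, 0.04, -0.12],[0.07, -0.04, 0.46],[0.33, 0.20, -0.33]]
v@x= [[-0.06, -0.03, -0.26], [-0.32, -0.23, 0.25], [0.09, -0.07, -0.5]]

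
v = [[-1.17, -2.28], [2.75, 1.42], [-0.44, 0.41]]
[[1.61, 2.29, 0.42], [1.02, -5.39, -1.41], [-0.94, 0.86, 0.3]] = v@[[1.0,-1.96,-0.57], [-1.22,0.00,0.11]]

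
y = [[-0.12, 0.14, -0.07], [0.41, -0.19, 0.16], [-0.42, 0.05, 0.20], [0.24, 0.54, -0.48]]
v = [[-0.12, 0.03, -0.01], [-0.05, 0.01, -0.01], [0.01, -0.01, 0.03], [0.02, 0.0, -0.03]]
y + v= [[-0.24,  0.17,  -0.08], [0.36,  -0.18,  0.15], [-0.41,  0.04,  0.23], [0.26,  0.54,  -0.51]]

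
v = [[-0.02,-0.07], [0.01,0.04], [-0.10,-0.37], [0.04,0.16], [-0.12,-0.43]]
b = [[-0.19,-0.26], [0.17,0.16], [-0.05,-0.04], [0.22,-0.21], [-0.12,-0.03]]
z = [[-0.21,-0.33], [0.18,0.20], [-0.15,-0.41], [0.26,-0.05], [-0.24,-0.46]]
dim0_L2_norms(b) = [0.36, 0.37]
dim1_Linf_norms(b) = [0.26, 0.17, 0.05, 0.22, 0.12]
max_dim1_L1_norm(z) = 0.7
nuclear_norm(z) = 1.10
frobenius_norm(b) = 0.52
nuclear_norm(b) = 0.73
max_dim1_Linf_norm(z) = 0.46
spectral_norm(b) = 0.41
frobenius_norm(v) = 0.62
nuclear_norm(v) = 0.62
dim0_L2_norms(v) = [0.16, 0.59]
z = b + v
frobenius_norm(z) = 0.87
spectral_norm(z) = 0.83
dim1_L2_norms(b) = [0.32, 0.23, 0.06, 0.3, 0.12]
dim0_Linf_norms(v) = [0.12, 0.43]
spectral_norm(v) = 0.62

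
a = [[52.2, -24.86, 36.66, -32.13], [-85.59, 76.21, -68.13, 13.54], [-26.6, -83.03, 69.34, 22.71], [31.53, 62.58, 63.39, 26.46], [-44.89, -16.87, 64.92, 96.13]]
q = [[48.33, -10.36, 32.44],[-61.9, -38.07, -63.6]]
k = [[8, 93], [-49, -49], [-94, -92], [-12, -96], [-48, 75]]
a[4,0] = -44.89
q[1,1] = -38.07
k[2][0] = -94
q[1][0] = -61.9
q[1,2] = -63.6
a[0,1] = -24.86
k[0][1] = 93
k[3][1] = -96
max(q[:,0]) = 48.33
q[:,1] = [-10.36, -38.07]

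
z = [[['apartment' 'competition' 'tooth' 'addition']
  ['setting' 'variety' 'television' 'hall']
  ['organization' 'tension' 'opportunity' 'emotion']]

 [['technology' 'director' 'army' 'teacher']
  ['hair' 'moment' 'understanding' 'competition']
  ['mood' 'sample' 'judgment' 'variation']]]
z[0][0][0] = 'apartment'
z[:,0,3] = ['addition', 'teacher']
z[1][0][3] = 'teacher'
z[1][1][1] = 'moment'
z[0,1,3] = 'hall'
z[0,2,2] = 'opportunity'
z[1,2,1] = 'sample'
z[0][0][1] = 'competition'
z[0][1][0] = 'setting'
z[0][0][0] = 'apartment'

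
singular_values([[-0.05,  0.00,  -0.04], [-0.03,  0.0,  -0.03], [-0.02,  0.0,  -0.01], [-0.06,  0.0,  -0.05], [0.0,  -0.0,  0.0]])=[0.11, 0.01, 0.0]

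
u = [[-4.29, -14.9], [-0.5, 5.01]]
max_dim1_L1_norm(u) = 19.19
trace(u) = 0.72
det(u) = -28.94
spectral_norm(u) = 16.20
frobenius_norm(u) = 16.30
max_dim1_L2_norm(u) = 15.51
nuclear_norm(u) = 17.99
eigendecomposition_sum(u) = [[-4.69, -6.95],[-0.23, -0.35]] + [[0.4, -7.95],[-0.27, 5.36]]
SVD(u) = [[-0.96,0.29],  [0.29,0.96]] @ diag([16.204131957399547, 1.7861431933589849]) @ [[0.24,0.97], [-0.97,0.24]]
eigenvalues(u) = [-5.03, 5.75]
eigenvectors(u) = [[-1.0, 0.83], [-0.05, -0.56]]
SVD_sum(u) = [[-3.78,  -15.03], [1.16,  4.59]] + [[-0.51, 0.13],[-1.66, 0.42]]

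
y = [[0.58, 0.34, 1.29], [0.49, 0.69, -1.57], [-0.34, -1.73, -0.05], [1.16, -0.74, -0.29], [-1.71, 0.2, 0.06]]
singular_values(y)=[2.27, 2.1, 1.94]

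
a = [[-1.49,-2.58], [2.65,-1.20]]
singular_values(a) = [3.09, 2.79]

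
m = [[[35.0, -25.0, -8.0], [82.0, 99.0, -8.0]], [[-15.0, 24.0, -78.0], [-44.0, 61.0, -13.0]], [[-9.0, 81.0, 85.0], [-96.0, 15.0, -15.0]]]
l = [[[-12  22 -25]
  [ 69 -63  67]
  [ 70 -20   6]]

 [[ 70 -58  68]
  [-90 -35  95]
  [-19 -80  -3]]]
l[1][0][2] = 68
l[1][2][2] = -3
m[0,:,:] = [[35.0, -25.0, -8.0], [82.0, 99.0, -8.0]]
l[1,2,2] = -3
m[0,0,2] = -8.0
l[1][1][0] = -90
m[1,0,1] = 24.0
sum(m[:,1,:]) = 81.0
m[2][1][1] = 15.0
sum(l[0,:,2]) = 48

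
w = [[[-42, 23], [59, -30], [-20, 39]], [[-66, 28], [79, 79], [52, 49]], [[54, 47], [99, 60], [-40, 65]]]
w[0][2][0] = -20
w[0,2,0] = -20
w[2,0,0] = 54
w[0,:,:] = [[-42, 23], [59, -30], [-20, 39]]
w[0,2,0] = -20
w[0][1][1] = -30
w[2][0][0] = 54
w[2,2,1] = 65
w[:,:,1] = [[23, -30, 39], [28, 79, 49], [47, 60, 65]]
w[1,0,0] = -66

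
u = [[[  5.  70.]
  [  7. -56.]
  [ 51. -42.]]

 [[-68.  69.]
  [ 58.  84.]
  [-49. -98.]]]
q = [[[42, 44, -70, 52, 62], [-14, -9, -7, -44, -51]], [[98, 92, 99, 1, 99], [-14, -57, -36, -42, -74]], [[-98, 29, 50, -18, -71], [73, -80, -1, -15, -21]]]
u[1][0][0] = -68.0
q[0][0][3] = 52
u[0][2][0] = 51.0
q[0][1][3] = -44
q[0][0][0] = 42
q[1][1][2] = -36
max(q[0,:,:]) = 62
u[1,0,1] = 69.0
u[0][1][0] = 7.0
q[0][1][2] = -7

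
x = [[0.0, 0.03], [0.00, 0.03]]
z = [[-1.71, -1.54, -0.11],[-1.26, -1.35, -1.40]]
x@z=[[-0.04, -0.04, -0.04],[-0.04, -0.04, -0.04]]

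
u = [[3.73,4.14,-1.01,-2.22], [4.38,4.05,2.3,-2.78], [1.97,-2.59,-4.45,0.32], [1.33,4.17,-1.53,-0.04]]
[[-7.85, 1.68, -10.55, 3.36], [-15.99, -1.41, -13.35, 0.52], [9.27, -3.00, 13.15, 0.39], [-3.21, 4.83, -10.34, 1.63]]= u@ [[-1.63, -1.28, 0.52, -1.20],  [-1.06, 1.32, -2.99, 0.38],  [-2.20, -0.67, -0.95, -1.01],  [-0.18, -0.14, 0.48, -2.36]]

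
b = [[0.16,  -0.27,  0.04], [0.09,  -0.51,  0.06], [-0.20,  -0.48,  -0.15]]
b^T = [[0.16,0.09,-0.20], [-0.27,-0.51,-0.48], [0.04,0.06,-0.15]]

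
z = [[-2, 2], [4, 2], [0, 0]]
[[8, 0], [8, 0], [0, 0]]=z @ [[0, 0], [4, 0]]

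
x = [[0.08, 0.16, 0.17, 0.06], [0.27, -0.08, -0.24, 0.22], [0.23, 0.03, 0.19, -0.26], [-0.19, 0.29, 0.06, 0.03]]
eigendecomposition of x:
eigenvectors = [[(0.05-0.16j), (0.05+0.16j), 0.13-0.20j, (0.13+0.2j)],[-0.60+0.13j, -0.60-0.13j, (0.63+0j), 0.63-0.00j],[0.37+0.20j, (0.37-0.2j), (-0.53-0.27j), -0.53+0.27j],[0.65+0.00j, 0.65-0.00j, 0.43+0.03j, 0.43-0.03j]]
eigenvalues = [(-0.22+0.12j), (-0.22-0.12j), (0.33+0.03j), (0.33-0.03j)]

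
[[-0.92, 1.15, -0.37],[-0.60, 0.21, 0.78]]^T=[[-0.92, -0.6], [1.15, 0.21], [-0.37, 0.78]]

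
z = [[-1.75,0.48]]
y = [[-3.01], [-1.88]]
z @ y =[[4.37]]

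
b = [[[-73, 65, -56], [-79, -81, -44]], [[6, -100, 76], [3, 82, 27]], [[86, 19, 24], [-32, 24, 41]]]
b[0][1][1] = -81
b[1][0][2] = 76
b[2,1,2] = 41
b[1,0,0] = 6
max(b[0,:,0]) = -73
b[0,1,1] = -81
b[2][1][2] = 41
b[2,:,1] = [19, 24]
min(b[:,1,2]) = -44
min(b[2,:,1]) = 19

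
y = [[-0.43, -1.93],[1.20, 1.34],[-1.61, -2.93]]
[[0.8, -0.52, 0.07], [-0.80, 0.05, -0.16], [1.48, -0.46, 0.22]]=y@[[-0.28,  -0.35,  -0.12], [-0.35,  0.35,  -0.01]]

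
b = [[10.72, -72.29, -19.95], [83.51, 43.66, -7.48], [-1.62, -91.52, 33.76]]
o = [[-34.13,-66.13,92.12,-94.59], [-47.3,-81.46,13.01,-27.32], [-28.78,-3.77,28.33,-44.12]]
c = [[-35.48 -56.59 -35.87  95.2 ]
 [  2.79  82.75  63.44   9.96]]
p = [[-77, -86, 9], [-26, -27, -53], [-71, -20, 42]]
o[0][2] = 92.12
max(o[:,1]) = -3.77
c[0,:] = [-35.48, -56.59, -35.87, 95.2]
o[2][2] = 28.33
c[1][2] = 63.44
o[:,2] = [92.12, 13.01, 28.33]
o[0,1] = -66.13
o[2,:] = [-28.78, -3.77, 28.33, -44.12]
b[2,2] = 33.76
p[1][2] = -53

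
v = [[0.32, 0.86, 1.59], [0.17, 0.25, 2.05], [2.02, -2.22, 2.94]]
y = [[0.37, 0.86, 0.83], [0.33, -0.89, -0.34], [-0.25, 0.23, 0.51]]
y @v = [[1.94, -1.31, 4.79],  [-0.73, 0.82, -2.3],  [0.99, -1.29, 1.57]]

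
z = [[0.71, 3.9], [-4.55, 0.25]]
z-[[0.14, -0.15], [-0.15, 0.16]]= [[0.57, 4.05], [-4.4, 0.09]]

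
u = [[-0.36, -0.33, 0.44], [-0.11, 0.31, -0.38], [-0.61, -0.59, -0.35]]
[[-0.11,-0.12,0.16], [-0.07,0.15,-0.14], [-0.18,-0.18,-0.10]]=u@ [[0.37, -0.08, -0.0], [-0.08, 0.41, -0.03], [-0.00, -0.03, 0.34]]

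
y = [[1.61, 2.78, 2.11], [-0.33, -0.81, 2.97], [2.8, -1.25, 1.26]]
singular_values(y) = [4.42, 3.07, 2.52]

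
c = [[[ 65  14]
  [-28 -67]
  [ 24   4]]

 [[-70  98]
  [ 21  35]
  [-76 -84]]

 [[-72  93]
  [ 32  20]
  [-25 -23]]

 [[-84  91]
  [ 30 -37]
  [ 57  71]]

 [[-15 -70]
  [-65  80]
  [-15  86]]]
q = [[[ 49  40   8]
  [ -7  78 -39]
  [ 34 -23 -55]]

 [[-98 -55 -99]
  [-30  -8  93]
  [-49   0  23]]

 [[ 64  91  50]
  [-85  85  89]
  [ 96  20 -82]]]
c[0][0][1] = 14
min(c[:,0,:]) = -84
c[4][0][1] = -70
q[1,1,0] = -30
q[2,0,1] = 91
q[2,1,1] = 85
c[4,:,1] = [-70, 80, 86]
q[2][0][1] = 91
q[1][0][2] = -99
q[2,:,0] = [64, -85, 96]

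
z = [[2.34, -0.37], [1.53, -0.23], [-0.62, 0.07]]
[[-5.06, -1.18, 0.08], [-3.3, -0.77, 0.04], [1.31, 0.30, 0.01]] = z@ [[-2.01,-0.45,-0.13],  [0.96,0.34,-1.04]]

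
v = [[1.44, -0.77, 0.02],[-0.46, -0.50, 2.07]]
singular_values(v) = [2.18, 1.62]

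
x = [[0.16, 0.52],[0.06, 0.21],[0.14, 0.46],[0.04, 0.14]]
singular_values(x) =[0.77, 0.0]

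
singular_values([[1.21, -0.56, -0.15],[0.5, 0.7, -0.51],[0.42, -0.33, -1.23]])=[1.7, 1.04, 0.79]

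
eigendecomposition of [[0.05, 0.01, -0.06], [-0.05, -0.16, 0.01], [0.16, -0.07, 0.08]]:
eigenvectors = [[-0.08+0.49j, -0.08-0.49j, (0.03+0j)], [0.01-0.11j, (0.01+0.11j), (0.96+0j)], [(0.86+0j), 0.86-0.00j, 0.26+0.00j]]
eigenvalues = [(0.06+0.1j), (0.06-0.1j), (-0.16+0j)]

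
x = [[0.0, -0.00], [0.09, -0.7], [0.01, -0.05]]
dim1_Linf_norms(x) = [0.0, 0.7, 0.05]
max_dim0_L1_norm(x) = 0.75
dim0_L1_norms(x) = [0.1, 0.75]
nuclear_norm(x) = 0.71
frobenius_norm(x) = 0.71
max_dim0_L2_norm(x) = 0.7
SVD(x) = [[-0.00, -0.00], [-1.0, -0.07], [-0.07, 1.00]] @ diag([0.7075927622328592, 0.003533105669581854]) @ [[-0.13, 0.99], [0.99, 0.13]]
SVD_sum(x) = [[0.0, -0.0], [0.09, -0.70], [0.01, -0.05]] + [[-0.0, -0.0], [-0.0, -0.0], [0.00, 0.00]]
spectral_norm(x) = 0.71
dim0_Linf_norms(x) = [0.09, 0.7]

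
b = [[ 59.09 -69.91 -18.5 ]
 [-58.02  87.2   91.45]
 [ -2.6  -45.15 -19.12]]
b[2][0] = -2.6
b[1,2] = 91.45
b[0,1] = -69.91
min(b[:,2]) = -19.12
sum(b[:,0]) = -1.5299999999999998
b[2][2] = -19.12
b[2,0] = -2.6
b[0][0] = 59.09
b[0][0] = 59.09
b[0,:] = [59.09, -69.91, -18.5]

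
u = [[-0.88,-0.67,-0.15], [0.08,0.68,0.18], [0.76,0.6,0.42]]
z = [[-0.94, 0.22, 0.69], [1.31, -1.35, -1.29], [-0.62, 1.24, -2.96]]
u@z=[[0.04,0.52,0.7], [0.7,-0.68,-1.35], [-0.19,-0.12,-1.49]]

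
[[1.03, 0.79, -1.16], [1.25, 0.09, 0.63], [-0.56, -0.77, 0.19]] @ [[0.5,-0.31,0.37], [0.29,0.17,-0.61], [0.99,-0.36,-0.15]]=[[-0.40,0.23,0.07], [1.27,-0.60,0.31], [-0.32,-0.03,0.23]]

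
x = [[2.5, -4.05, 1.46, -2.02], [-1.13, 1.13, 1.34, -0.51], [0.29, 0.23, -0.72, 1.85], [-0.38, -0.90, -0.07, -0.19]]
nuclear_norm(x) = 9.75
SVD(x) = [[-0.97, -0.0, -0.25, 0.05],  [0.15, -0.75, -0.51, 0.39],  [0.17, 0.66, -0.59, 0.44],  [-0.10, 0.00, 0.58, 0.81]] @ diag([5.546835739161238, 2.5174786440524795, 0.9317849258340338, 0.7576222089483311]) @ [[-0.45, 0.76, -0.24, 0.4], [0.41, -0.28, -0.59, 0.64], [-0.46, -0.25, -0.71, -0.47], [-0.64, -0.53, 0.3, 0.46]]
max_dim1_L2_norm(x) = 5.37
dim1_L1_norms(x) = [10.03, 4.11, 3.09, 1.54]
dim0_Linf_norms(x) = [2.5, 4.05, 1.46, 2.02]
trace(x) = 2.72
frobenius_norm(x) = 6.21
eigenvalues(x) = [(4.06+0j), (-2.34+0j), (0.5+0.89j), (0.5-0.89j)]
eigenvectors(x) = [[0.94+0.00j, -0.66+0.00j, 0.16-0.44j, 0.16+0.44j], [(-0.34+0j), -0.46+0.00j, (0.02-0.45j), (0.02+0.45j)], [(0.04+0j), 0.52+0.00j, 0.56+0.00j, (0.56-0j)], [(-0.01+0j), (-0.29+0j), 0.34+0.39j, (0.34-0.39j)]]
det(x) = -9.86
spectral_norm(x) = 5.55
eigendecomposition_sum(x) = [[2.76+0.00j, (-3.54+0j), (-0.13-0j), (-0.95-0j)], [(-1.01+0j), 1.29-0.00j, 0.05+0.00j, 0.35+0.00j], [(0.11+0j), (-0.13+0j), -0.01-0.00j, -0.04-0.00j], [(-0.03+0j), 0.04-0.00j, 0.00+0.00j, 0.01+0.00j]] + [[(-0.37+0j), -0.85+0.00j, (0.98-0j), -1.39-0.00j], [(-0.25+0j), (-0.59+0j), (0.68-0j), (-0.96-0j)], [(0.29-0j), 0.67-0.00j, -0.77+0.00j, (1.09+0j)], [(-0.16+0j), (-0.38+0j), 0.43-0.00j, -0.61-0.00j]] + [[0.05+0.07j, 0.17+0.20j, (0.31+0.09j), 0.16-0.30j], [0.07+0.04j, 0.21+0.13j, (0.31-0.01j), 0.05-0.32j], [-0.05+0.09j, (-0.15+0.27j), 0.03+0.38j, 0.40+0.05j], [(-0.09+0.02j), (-0.28+0.06j), (-0.25+0.25j), (0.21+0.31j)]] + [[0.05-0.07j, (0.17-0.2j), (0.31-0.09j), 0.16+0.30j],[0.07-0.04j, 0.21-0.13j, (0.31+0.01j), (0.05+0.32j)],[-0.05-0.09j, -0.15-0.27j, (0.03-0.38j), (0.4-0.05j)],[(-0.09-0.02j), -0.28-0.06j, -0.25-0.25j, (0.21-0.31j)]]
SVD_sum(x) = [[2.42, -4.09, 1.28, -2.14],  [-0.38, 0.64, -0.20, 0.34],  [-0.43, 0.73, -0.23, 0.38],  [0.26, -0.44, 0.14, -0.23]] + [[-0.0, 0.0, 0.00, -0.0], [-0.78, 0.52, 1.12, -1.21], [0.68, -0.46, -0.98, 1.06], [0.01, -0.00, -0.01, 0.01]] + [[0.11, 0.06, 0.16, 0.11],[0.22, 0.12, 0.34, 0.22],[0.25, 0.14, 0.39, 0.26],[-0.25, -0.14, -0.38, -0.25]] + [[-0.03,  -0.02,  0.01,  0.02],[-0.19,  -0.16,  0.09,  0.14],[-0.21,  -0.18,  0.10,  0.15],[-0.39,  -0.32,  0.18,  0.28]]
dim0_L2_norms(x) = [2.78, 4.31, 2.11, 2.79]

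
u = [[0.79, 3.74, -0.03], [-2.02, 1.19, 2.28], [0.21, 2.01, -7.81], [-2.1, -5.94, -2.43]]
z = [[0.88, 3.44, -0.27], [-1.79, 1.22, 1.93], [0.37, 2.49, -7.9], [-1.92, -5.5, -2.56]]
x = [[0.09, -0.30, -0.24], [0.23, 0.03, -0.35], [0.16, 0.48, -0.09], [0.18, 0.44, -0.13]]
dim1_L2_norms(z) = [3.56, 2.9, 8.29, 6.36]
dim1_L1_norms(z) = [4.59, 4.94, 10.76, 9.98]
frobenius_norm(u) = 11.66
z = u + x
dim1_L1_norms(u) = [4.56, 5.49, 10.03, 10.47]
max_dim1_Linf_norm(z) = 7.9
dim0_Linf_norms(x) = [0.23, 0.48, 0.35]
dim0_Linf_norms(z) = [1.92, 5.5, 7.9]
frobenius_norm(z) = 11.42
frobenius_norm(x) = 0.92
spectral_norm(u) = 8.50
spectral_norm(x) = 0.76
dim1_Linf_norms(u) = [3.74, 2.28, 7.81, 5.94]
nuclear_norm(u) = 18.47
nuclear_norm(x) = 1.27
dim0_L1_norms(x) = [0.66, 1.25, 0.81]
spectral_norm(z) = 8.59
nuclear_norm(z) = 17.92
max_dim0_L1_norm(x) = 1.25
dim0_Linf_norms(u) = [2.1, 5.94, 7.81]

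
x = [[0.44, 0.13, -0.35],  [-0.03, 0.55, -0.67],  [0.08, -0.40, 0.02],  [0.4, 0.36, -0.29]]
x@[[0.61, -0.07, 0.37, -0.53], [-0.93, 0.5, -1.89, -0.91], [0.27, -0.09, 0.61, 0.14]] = [[0.05, 0.07, -0.30, -0.4], [-0.71, 0.34, -1.46, -0.58], [0.43, -0.21, 0.80, 0.32], [-0.17, 0.18, -0.71, -0.58]]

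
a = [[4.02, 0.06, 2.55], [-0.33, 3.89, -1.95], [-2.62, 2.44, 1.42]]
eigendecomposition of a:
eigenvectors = [[(-0.2-0.52j), -0.20+0.52j, (-0.72+0j)], [(0.19+0.37j), (0.19-0.37j), -0.69+0.00j], [(0.72+0j), (0.72-0j), (0.08+0j)]]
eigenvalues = [(2.77+3.11j), (2.77-3.11j), (3.78+0j)]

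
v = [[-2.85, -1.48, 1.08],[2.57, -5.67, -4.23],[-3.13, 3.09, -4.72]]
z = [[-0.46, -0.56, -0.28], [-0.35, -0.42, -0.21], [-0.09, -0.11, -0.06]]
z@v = [[0.75, 2.99, 3.19], [0.58, 2.25, 2.39], [0.16, 0.57, 0.65]]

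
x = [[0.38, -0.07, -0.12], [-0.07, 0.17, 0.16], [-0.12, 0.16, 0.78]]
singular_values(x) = [0.86, 0.35, 0.12]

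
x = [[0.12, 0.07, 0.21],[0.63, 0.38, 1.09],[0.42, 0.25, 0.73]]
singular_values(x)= [1.6, 0.0, 0.0]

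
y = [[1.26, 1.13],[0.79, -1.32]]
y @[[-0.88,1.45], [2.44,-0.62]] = [[1.65, 1.13], [-3.92, 1.96]]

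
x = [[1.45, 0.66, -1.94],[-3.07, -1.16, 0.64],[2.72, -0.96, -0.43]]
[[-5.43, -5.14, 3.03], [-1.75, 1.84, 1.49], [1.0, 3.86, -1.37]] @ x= [[16.15, -0.53, 5.94], [-4.13, -4.72, 3.93], [-14.13, -2.5, 1.12]]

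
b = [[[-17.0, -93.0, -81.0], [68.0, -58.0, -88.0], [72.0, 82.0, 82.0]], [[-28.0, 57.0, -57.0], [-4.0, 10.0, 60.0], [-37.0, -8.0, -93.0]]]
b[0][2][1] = 82.0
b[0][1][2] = -88.0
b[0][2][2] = 82.0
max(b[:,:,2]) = 82.0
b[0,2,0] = 72.0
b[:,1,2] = [-88.0, 60.0]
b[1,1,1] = 10.0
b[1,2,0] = -37.0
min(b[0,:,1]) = -93.0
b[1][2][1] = -8.0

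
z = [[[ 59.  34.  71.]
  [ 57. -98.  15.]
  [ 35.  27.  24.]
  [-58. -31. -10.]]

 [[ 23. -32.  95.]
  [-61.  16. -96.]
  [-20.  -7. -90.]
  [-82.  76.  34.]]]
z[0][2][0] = 35.0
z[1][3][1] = 76.0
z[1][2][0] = -20.0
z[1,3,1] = 76.0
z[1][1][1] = 16.0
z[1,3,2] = 34.0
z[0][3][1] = -31.0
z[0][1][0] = 57.0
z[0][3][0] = -58.0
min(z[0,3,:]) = -58.0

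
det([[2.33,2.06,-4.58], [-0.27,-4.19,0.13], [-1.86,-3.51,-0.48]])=36.337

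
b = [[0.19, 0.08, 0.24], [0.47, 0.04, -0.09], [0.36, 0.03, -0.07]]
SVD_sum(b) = [[0.18, 0.02, -0.01], [0.47, 0.05, -0.03], [0.36, 0.04, -0.02]] + [[0.01, 0.06, 0.25], [-0.00, -0.01, -0.06], [-0.00, -0.01, -0.05]] + [[0.0, -0.00, 0.00], [-0.00, 0.0, -0.0], [0.0, -0.0, 0.0]]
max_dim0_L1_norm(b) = 1.02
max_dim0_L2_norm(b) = 0.62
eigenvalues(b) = [0.45, -0.29, 0.0]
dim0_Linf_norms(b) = [0.47, 0.08, 0.24]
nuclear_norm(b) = 0.90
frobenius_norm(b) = 0.68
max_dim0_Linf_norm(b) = 0.47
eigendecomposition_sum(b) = [[0.29, 0.07, 0.12],  [0.29, 0.07, 0.12],  [0.22, 0.05, 0.09]] + [[-0.10, 0.01, 0.12], [0.18, -0.03, -0.21], [0.14, -0.02, -0.16]] + [[0.0, -0.00, 0.0], [-0.00, 0.00, -0.0], [0.0, -0.0, 0.0]]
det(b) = -0.00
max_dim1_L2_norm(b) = 0.48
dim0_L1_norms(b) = [1.02, 0.15, 0.4]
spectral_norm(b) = 0.63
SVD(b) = [[-0.29, 0.96, 0.00], [-0.76, -0.23, -0.61], [-0.58, -0.18, 0.79]] @ diag([0.6269822712153372, 0.2701724281562383, 0.00030107444148110734]) @ [[-0.99, -0.11, 0.06],[0.04, 0.23, 0.97],[0.12, -0.97, 0.22]]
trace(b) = 0.16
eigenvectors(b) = [[0.63, 0.40, 0.12], [0.62, -0.73, -0.97], [0.47, -0.56, 0.22]]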